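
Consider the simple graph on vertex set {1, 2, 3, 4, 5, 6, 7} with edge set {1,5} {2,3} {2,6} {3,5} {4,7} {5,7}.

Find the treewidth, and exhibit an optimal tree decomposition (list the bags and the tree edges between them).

Treewidth 1.
Bags: B1 = {1, 5}  B2 = {3, 5}  B3 = {2, 3}  B4 = {2, 6}  B5 = {5, 7}  B6 = {4, 7}
Tree: B1–B2, B2–B3, B3–B4, B2–B5, B5–B6

Every bag has size at most 2, so the width is 2 − 1 = 1 and tw(G) ≤ 1. Any graph with an edge has treewidth ≥ 1, and G has the edge 1–5. Hence tw(G) = 1 exactly.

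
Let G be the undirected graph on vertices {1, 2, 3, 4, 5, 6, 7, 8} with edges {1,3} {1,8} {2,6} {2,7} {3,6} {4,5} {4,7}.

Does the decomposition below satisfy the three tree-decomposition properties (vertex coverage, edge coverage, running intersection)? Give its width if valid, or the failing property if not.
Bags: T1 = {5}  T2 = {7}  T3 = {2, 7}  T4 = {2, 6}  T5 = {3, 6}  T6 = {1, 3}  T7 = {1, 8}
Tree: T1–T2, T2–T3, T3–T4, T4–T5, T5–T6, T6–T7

No — vertex 4 appears in no bag.

A tree decomposition must satisfy three properties: every vertex lies in some bag; for every edge, both endpoints lie together in some bag; and for every vertex, the bags containing it form a connected subtree. Here vertex 4 appears in no bag, so the decomposition is invalid.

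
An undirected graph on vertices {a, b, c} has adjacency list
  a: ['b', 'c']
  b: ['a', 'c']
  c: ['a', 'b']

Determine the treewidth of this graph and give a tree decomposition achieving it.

A single bag containing all 3 vertices is trivially a valid decomposition of width 2. For the lower bound, the 3 vertices {a, b, c} are pairwise adjacent, and any tree decomposition puts a clique entirely inside one bag — forcing width ≥ 2. Hence tw(G) = 2 exactly.

Treewidth 2.
Bags: B1 = {a, b, c}
Tree: (single bag)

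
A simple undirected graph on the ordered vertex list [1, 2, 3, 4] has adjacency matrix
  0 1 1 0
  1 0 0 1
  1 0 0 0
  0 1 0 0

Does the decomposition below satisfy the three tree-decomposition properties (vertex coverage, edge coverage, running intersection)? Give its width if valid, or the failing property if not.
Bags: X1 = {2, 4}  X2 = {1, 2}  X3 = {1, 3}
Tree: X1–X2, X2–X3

Yes; width 1.

Checking the three conditions: (i) the bags cover all of {1, 2, 3, 4}; (ii) for each edge, some bag contains both endpoints; (iii) the bags containing any fixed vertex form a subtree. All hold, so the decomposition is valid with width 2 − 1 = 1.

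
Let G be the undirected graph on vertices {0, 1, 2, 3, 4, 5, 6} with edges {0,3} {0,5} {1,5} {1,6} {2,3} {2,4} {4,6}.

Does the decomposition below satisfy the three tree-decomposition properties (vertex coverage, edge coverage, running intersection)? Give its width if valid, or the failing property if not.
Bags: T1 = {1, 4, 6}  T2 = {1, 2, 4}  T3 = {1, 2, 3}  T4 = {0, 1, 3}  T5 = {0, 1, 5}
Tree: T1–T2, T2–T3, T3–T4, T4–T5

Yes; width 2.

Vertex coverage: the bags together contain {0, 1, 2, 3, 4, 5, 6}, the full vertex set. Edge coverage: each edge of G has both endpoints in at least one bag. Running intersection: for every vertex, the bags containing it form a connected subtree. All three properties hold, so this is a valid tree decomposition of width max|bag| − 1 = 2, and hence tw(G) ≤ 2.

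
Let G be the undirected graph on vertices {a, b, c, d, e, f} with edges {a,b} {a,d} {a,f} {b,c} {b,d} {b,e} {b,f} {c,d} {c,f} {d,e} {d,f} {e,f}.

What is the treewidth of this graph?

3

A width-3 tree decomposition is:
Bags: B1 = {b, c, d, f}  B2 = {a, b, d, f}  B3 = {b, d, e, f}
Tree: B1–B2, B1–B3
Each bag holds 4 vertices, so the decomposition has width 3, which upper-bounds the treewidth. On the other hand G contains the 4-clique {b, d, e, f}. A clique must lie in a single bag of any decomposition, so no decomposition can have width below 3. The upper and lower bounds meet at 3, so that is the treewidth.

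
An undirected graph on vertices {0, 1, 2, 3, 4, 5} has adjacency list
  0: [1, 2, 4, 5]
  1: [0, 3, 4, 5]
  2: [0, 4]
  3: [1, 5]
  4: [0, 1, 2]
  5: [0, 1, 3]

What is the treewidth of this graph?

2

A width-2 tree decomposition is:
Bags: B1 = {0, 1, 5}  B2 = {0, 1, 4}  B3 = {0, 2, 4}  B4 = {1, 3, 5}
Tree: B1–B2, B2–B3, B1–B4
Each bag holds 3 vertices, so the decomposition has width 2, which upper-bounds the treewidth. For the lower bound, the 3 vertices {0, 1, 4} are pairwise adjacent, and any tree decomposition puts a clique entirely inside one bag — forcing width ≥ 2. The upper and lower bounds meet at 2, so that is the treewidth.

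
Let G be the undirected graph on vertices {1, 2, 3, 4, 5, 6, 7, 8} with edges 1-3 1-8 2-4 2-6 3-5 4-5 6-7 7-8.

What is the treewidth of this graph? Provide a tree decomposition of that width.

Each bag holds 3 vertices, so the decomposition has width 2, which upper-bounds the treewidth. For the lower bound, G contains the cycle 4–2–6–7–8–1–3–5–4, so G is not a forest; only forests have treewidth ≤ 1, hence tw(G) ≥ 2. Combining the bounds, tw(G) = 2.

Treewidth 2.
Bags: B1 = {2, 4, 6}  B2 = {4, 6, 7}  B3 = {4, 7, 8}  B4 = {1, 4, 8}  B5 = {1, 3, 4}  B6 = {3, 4, 5}
Tree: B1–B2, B2–B3, B3–B4, B4–B5, B5–B6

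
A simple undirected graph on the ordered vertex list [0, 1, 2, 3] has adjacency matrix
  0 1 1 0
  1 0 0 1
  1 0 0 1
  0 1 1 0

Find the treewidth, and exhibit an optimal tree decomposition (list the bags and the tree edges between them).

Treewidth 2.
One such decomposition:
Bags: B1 = {0, 1, 2}  B2 = {1, 2, 3}
Tree: B1–B2

The largest bag has 3 vertices, giving width 2; this decomposition certifies tw(G) ≤ 2. For the lower bound, G contains the cycle 1–0–2–3–1, so G is not a forest; only forests have treewidth ≤ 1, hence tw(G) ≥ 2. Hence tw(G) = 2 exactly.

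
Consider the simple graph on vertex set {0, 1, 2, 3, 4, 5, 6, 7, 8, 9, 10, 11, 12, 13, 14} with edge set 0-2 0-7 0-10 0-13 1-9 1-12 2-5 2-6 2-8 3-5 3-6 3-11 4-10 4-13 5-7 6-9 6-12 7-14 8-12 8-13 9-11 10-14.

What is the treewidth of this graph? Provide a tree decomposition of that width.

Each bag holds 4 vertices, so the decomposition has width 3, which upper-bounds the treewidth. For the lower bound: the 4 vertex sets {4,10,14}, {13}, {0}, {2,5,7,8} are disjoint, each induces a connected subgraph, and every pair is joined by at least one edge of G. Contracting each set to a single vertex therefore yields K_{4} as a minor, and since treewidth is minor-monotone, tw(G) ≥ tw(K_{4}) = 3. The upper and lower bounds meet at 3, so that is the treewidth.

Treewidth 3.
One optimal decomposition is:
Bags: B1 = {4, 10, 13, 14}  B2 = {0, 10, 13, 14}  B3 = {0, 7, 13, 14}  B4 = {0, 7, 8, 13}  B5 = {0, 2, 7, 8}  B6 = {2, 5, 7, 8}  B7 = {2, 5, 8, 12}  B8 = {2, 5, 6, 12}  B9 = {3, 5, 6, 12}  B10 = {1, 3, 6, 12}  B11 = {1, 3, 6, 9}  B12 = {1, 3, 9, 11}
Tree: B1–B2, B2–B3, B3–B4, B4–B5, B5–B6, B6–B7, B7–B8, B8–B9, B9–B10, B10–B11, B11–B12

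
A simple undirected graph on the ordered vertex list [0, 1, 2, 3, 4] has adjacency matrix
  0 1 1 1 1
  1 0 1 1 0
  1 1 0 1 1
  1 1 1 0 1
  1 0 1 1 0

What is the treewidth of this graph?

A width-3 tree decomposition is:
Bags: B1 = {0, 1, 2, 3}  B2 = {0, 2, 3, 4}
Tree: B1–B2
Each bag holds 4 vertices, so the decomposition has width 3, which upper-bounds the treewidth. On the other hand G contains the 4-clique {0, 1, 2, 3}. A clique must lie in a single bag of any decomposition, so no decomposition can have width below 3. Therefore the treewidth is 3.

3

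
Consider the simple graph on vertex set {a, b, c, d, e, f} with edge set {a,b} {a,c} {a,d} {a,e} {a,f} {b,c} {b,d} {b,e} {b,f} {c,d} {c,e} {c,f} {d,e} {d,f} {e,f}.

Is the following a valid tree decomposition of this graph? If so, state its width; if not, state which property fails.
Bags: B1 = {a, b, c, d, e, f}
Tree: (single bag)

Checking the three conditions: (i) the bags cover all of {a, b, c, d, e, f}; (ii) for each edge, some bag contains both endpoints; (iii) the bags containing any fixed vertex form a subtree. All hold, so the decomposition is valid with width 6 − 1 = 5.

Yes; width 5.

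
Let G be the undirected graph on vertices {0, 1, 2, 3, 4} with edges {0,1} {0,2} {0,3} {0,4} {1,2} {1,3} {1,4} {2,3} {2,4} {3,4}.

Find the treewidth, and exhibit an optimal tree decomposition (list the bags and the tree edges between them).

With just one bag of size 5, the width is 5 − 1 = 4, so tw(G) ≤ 4. Conversely, {0, 1, 2, 3, 4} is a clique of size 5, and the vertices of any clique must share a bag in every tree decomposition; so some bag has ≥ 5 vertices and tw(G) ≥ 4. Combining the bounds, tw(G) = 4.

Treewidth 4.
One such decomposition:
Bags: B1 = {0, 1, 2, 3, 4}
Tree: (single bag)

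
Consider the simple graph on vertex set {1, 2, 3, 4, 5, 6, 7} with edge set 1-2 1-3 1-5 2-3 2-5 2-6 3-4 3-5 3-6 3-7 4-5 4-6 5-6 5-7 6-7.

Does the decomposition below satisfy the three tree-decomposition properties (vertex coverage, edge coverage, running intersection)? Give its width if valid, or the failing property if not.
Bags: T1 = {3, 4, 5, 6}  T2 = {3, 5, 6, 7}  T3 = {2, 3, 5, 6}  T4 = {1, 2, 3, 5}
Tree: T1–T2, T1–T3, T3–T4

Yes; width 3.

Checking the three conditions: (i) the bags cover all of {1, 2, 3, 4, 5, 6, 7}; (ii) for each edge, some bag contains both endpoints; (iii) the bags containing any fixed vertex form a subtree. All hold, so the decomposition is valid with width 4 − 1 = 3.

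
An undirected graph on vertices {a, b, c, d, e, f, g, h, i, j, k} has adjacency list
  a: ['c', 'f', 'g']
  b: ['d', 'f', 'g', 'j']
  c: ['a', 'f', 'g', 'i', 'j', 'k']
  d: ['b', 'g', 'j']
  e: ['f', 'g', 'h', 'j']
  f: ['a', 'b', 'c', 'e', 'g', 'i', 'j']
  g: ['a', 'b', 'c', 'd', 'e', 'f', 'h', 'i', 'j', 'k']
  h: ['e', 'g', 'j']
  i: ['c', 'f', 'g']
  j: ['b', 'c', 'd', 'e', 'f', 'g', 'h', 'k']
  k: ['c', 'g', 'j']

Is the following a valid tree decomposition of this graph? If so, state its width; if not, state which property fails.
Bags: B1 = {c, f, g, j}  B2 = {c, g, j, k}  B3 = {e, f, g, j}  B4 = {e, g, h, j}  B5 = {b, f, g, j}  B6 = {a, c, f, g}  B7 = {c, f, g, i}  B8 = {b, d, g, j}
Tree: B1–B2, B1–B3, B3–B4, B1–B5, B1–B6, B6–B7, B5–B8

Checking the three conditions: (i) the bags cover all of {a, b, c, d, e, f, g, h, i, j, k}; (ii) for each edge, some bag contains both endpoints; (iii) the bags containing any fixed vertex form a subtree. All hold, so the decomposition is valid with width 4 − 1 = 3.

Yes; width 3.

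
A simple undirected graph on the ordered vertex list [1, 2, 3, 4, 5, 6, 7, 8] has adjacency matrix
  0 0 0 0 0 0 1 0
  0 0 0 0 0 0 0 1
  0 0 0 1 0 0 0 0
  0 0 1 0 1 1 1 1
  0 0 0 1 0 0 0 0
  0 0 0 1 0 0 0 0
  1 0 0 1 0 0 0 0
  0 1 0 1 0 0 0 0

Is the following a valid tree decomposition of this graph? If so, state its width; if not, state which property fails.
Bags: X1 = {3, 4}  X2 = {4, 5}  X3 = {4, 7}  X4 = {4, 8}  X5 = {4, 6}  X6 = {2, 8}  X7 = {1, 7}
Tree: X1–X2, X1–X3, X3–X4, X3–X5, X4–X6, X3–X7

Yes; width 1.

Vertex coverage: the bags together contain {1, 2, 3, 4, 5, 6, 7, 8}, the full vertex set. Edge coverage: each edge of G has both endpoints in at least one bag. Running intersection: for every vertex, the bags containing it form a connected subtree. All three properties hold, so this is a valid tree decomposition of width max|bag| − 1 = 1, and hence tw(G) ≤ 1.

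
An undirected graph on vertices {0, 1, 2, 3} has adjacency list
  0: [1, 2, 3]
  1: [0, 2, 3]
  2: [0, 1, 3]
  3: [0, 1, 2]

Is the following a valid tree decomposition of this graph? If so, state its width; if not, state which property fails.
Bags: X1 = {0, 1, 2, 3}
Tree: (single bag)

Checking the three conditions: (i) the bags cover all of {0, 1, 2, 3}; (ii) for each edge, some bag contains both endpoints; (iii) the bags containing any fixed vertex form a subtree. All hold, so the decomposition is valid with width 4 − 1 = 3.

Yes; width 3.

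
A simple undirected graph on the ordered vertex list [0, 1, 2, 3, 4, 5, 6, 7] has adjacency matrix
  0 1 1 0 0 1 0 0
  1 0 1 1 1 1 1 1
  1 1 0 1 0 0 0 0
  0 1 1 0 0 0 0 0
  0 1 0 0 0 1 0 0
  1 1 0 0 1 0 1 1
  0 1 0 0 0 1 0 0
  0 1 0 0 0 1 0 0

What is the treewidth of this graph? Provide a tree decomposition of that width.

Treewidth 2.
One such decomposition:
Bags: B1 = {0, 1, 2}  B2 = {0, 1, 5}  B3 = {1, 4, 5}  B4 = {1, 5, 6}  B5 = {1, 5, 7}  B6 = {1, 2, 3}
Tree: B1–B2, B2–B3, B2–B4, B3–B5, B1–B6

Each bag holds 3 vertices, so the decomposition has width 2, which upper-bounds the treewidth. On the other hand G contains the 3-clique {0, 1, 2}. A clique must lie in a single bag of any decomposition, so no decomposition can have width below 2. Combining the bounds, tw(G) = 2.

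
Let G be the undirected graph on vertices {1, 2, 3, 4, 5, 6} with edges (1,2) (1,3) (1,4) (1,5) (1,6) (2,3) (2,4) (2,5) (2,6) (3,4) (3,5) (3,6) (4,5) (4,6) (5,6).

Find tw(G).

A width-5 tree decomposition is:
Bags: B1 = {1, 2, 3, 4, 5, 6}
Tree: (single bag)
With just one bag of size 6, the width is 6 − 1 = 5, so tw(G) ≤ 5. On the other hand G contains the 6-clique {1, 2, 3, 4, 5, 6}. A clique must lie in a single bag of any decomposition, so no decomposition can have width below 5. Therefore the treewidth is 5.

5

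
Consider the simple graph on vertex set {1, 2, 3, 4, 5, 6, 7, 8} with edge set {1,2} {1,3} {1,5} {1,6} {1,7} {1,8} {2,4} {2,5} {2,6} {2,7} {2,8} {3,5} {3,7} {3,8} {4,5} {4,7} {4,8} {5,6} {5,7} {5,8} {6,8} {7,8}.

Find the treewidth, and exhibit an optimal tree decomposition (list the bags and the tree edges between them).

Treewidth 4.
Bags: B1 = {1, 2, 5, 6, 8}  B2 = {1, 2, 5, 7, 8}  B3 = {1, 3, 5, 7, 8}  B4 = {2, 4, 5, 7, 8}
Tree: B1–B2, B2–B3, B2–B4

Every bag has size at most 5, so the width is 5 − 1 = 4 and tw(G) ≤ 4. On the other hand G contains the 5-clique {1, 2, 5, 6, 8}. A clique must lie in a single bag of any decomposition, so no decomposition can have width below 4. Therefore the treewidth is 4.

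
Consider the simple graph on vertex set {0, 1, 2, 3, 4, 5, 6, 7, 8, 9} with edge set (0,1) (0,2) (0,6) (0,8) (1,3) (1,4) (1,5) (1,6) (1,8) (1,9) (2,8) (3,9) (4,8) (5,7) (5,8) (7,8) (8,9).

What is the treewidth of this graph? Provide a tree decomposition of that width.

Treewidth 2.
One optimal decomposition is:
Bags: B1 = {0, 1, 8}  B2 = {1, 5, 8}  B3 = {0, 1, 6}  B4 = {5, 7, 8}  B5 = {1, 4, 8}  B6 = {1, 8, 9}  B7 = {0, 2, 8}  B8 = {1, 3, 9}
Tree: B1–B2, B1–B3, B2–B4, B1–B5, B5–B6, B1–B7, B6–B8

Every bag has size at most 3, so the width is 3 − 1 = 2 and tw(G) ≤ 2. On the other hand G contains the 3-clique {0, 1, 8}. A clique must lie in a single bag of any decomposition, so no decomposition can have width below 2. Hence tw(G) = 2 exactly.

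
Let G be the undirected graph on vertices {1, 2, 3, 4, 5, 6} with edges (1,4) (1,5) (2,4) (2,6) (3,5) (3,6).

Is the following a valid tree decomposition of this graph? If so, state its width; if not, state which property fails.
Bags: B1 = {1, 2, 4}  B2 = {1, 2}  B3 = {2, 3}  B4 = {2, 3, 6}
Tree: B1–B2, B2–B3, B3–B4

No — vertex 5 appears in no bag.

A tree decomposition must satisfy three properties: every vertex lies in some bag; for every edge, both endpoints lie together in some bag; and for every vertex, the bags containing it form a connected subtree. Here vertex 5 appears in no bag, so the decomposition is invalid.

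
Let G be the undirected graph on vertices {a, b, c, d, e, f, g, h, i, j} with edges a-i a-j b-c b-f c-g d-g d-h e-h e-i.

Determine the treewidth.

A width-1 tree decomposition is:
Bags: B1 = {a, j}  B2 = {a, i}  B3 = {e, i}  B4 = {e, h}  B5 = {d, h}  B6 = {d, g}  B7 = {c, g}  B8 = {b, c}  B9 = {b, f}
Tree: B1–B2, B2–B3, B3–B4, B4–B5, B5–B6, B6–B7, B7–B8, B8–B9
Every bag has size at most 2, so the width is 2 − 1 = 1 and tw(G) ≤ 1. Any graph with an edge has treewidth ≥ 1, and G has the edge j–a. Combining the bounds, tw(G) = 1.

1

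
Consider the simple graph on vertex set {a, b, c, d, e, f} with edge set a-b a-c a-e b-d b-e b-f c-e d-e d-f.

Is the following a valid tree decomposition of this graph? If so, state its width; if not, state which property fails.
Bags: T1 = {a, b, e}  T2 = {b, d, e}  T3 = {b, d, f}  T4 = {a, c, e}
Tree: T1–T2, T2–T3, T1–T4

Yes; width 2.

Every vertex of G appears in some bag (union = {a, b, c, d, e, f}); every edge is covered by a bag; and for each vertex v the set of bags containing v is connected in the bag tree. The decomposition is therefore valid. The largest bag has 3 vertices, so the width is 2.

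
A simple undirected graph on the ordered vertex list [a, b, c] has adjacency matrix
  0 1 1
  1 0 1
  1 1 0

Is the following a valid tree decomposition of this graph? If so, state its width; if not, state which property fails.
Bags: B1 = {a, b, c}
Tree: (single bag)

Yes; width 2.

Vertex coverage: the bags together contain {a, b, c}, the full vertex set. Edge coverage: each edge of G has both endpoints in at least one bag. Running intersection: for every vertex, the bags containing it form a connected subtree. All three properties hold, so this is a valid tree decomposition of width max|bag| − 1 = 2, and hence tw(G) ≤ 2.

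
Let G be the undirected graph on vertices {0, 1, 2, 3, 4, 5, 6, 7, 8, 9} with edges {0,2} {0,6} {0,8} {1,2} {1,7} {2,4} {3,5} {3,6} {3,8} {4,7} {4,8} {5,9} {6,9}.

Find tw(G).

A width-2 tree decomposition is:
Bags: B1 = {3, 5, 9}  B2 = {3, 6, 9}  B3 = {3, 6, 8}  B4 = {0, 6, 8}  B5 = {0, 4, 8}  B6 = {0, 2, 4}  B7 = {2, 4, 7}  B8 = {1, 2, 7}
Tree: B1–B2, B2–B3, B3–B4, B4–B5, B5–B6, B6–B7, B7–B8
Each bag holds 3 vertices, so the decomposition has width 2, which upper-bounds the treewidth. Since 5–9–6–3–5 is a cycle in G, G is not acyclic. Forests are exactly the graphs of treewidth ≤ 1, so tw(G) ≥ 2. Therefore the treewidth is 2.

2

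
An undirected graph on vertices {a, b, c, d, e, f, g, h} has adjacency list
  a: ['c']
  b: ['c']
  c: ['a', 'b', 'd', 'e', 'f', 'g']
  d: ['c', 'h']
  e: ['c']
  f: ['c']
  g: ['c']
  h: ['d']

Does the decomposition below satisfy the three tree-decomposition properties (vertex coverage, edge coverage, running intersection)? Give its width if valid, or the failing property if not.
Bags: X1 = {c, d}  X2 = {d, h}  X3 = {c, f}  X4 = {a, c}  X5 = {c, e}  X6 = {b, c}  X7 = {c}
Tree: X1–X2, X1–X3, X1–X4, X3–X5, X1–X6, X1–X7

A tree decomposition must satisfy three properties: every vertex lies in some bag; for every edge, both endpoints lie together in some bag; and for every vertex, the bags containing it form a connected subtree. Here vertex g appears in no bag, so the decomposition is invalid.

No — vertex g appears in no bag.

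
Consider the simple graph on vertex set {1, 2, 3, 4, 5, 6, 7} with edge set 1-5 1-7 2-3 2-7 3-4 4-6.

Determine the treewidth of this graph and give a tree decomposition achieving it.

Every bag has size at most 2, so the width is 2 − 1 = 1 and tw(G) ≤ 1. Any graph with an edge has treewidth ≥ 1, and G has the edge 6–4. Therefore the treewidth is 1.

Treewidth 1.
One such decomposition:
Bags: B1 = {4, 6}  B2 = {3, 4}  B3 = {2, 3}  B4 = {2, 7}  B5 = {1, 7}  B6 = {1, 5}
Tree: B1–B2, B2–B3, B3–B4, B4–B5, B5–B6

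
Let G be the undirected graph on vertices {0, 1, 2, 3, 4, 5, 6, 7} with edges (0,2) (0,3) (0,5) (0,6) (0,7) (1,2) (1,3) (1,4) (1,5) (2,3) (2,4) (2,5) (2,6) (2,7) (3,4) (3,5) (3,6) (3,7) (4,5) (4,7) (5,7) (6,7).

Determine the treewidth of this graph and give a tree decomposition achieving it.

Every bag has size at most 5, so the width is 5 − 1 = 4 and tw(G) ≤ 4. For the lower bound, the 5 vertices {0, 2, 3, 5, 7} are pairwise adjacent, and any tree decomposition puts a clique entirely inside one bag — forcing width ≥ 4. Therefore the treewidth is 4.

Treewidth 4.
One such decomposition:
Bags: B1 = {0, 2, 3, 5, 7}  B2 = {2, 3, 4, 5, 7}  B3 = {0, 2, 3, 6, 7}  B4 = {1, 2, 3, 4, 5}
Tree: B1–B2, B1–B3, B2–B4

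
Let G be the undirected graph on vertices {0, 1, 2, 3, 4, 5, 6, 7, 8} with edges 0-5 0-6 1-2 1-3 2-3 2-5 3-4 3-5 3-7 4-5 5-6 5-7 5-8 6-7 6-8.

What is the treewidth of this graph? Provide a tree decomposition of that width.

The largest bag has 3 vertices, giving width 2; this decomposition certifies tw(G) ≤ 2. For the lower bound, the 3 vertices {1, 2, 3} are pairwise adjacent, and any tree decomposition puts a clique entirely inside one bag — forcing width ≥ 2. Hence tw(G) = 2 exactly.

Treewidth 2.
One optimal decomposition is:
Bags: B1 = {1, 2, 3}  B2 = {2, 3, 5}  B3 = {3, 4, 5}  B4 = {3, 5, 7}  B5 = {5, 6, 7}  B6 = {0, 5, 6}  B7 = {5, 6, 8}
Tree: B1–B2, B2–B3, B2–B4, B4–B5, B5–B6, B6–B7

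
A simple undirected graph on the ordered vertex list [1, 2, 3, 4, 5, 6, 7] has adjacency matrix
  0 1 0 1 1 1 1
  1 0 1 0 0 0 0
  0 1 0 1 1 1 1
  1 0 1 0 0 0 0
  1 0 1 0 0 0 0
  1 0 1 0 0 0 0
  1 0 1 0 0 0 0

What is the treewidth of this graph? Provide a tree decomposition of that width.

The largest bag has 3 vertices, giving width 2; this decomposition certifies tw(G) ≤ 2. For the lower bound, G contains the cycle 3–7–1–2–3, so G is not a forest; only forests have treewidth ≤ 1, hence tw(G) ≥ 2. The upper and lower bounds meet at 2, so that is the treewidth.

Treewidth 2.
Bags: B1 = {1, 3, 7}  B2 = {1, 2, 3}  B3 = {1, 3, 6}  B4 = {1, 3, 4}  B5 = {1, 3, 5}
Tree: B1–B2, B2–B3, B3–B4, B4–B5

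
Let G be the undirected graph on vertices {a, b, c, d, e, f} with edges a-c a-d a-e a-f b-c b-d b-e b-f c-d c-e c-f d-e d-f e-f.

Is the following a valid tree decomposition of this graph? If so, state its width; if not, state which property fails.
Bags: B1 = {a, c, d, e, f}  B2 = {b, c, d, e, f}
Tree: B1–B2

Vertex coverage: the bags together contain {a, b, c, d, e, f}, the full vertex set. Edge coverage: each edge of G has both endpoints in at least one bag. Running intersection: for every vertex, the bags containing it form a connected subtree. All three properties hold, so this is a valid tree decomposition of width max|bag| − 1 = 4, and hence tw(G) ≤ 4.

Yes; width 4.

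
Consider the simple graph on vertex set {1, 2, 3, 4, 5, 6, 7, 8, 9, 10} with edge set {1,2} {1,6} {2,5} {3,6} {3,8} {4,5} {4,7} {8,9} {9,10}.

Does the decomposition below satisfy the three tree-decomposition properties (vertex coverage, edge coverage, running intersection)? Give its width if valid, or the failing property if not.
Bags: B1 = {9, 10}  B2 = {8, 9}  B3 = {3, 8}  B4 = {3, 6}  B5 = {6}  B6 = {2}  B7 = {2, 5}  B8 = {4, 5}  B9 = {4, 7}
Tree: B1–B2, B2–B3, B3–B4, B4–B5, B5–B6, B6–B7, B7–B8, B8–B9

A tree decomposition must satisfy three properties: every vertex lies in some bag; for every edge, both endpoints lie together in some bag; and for every vertex, the bags containing it form a connected subtree. Here vertex 1 appears in no bag, so the decomposition is invalid.

No — vertex 1 appears in no bag.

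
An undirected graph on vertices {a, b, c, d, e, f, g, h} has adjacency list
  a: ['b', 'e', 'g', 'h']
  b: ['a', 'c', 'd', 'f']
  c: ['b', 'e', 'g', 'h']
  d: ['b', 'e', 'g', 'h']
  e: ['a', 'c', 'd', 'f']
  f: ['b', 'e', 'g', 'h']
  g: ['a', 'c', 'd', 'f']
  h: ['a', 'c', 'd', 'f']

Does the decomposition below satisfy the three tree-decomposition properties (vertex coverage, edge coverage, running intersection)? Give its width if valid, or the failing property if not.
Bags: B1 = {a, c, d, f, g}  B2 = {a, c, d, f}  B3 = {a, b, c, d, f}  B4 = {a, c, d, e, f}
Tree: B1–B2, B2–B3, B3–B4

A tree decomposition must satisfy three properties: every vertex lies in some bag; for every edge, both endpoints lie together in some bag; and for every vertex, the bags containing it form a connected subtree. Here vertex h appears in no bag, so the decomposition is invalid.

No — vertex h appears in no bag.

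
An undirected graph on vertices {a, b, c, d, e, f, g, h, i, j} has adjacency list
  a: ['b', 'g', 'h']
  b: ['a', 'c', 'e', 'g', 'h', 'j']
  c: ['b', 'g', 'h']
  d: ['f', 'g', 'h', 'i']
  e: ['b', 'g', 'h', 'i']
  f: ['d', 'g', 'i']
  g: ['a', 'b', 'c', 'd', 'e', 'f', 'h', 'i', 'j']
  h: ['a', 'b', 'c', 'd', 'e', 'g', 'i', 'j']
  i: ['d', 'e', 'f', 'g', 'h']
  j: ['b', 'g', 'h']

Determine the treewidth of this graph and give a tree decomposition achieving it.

The largest bag has 4 vertices, giving width 3; this decomposition certifies tw(G) ≤ 3. For the lower bound, the 4 vertices {d, g, h, i} are pairwise adjacent, and any tree decomposition puts a clique entirely inside one bag — forcing width ≥ 3. Therefore the treewidth is 3.

Treewidth 3.
One such decomposition:
Bags: B1 = {e, g, h, i}  B2 = {b, e, g, h}  B3 = {d, g, h, i}  B4 = {b, g, h, j}  B5 = {d, f, g, i}  B6 = {a, b, g, h}  B7 = {b, c, g, h}
Tree: B1–B2, B1–B3, B2–B4, B3–B5, B4–B6, B6–B7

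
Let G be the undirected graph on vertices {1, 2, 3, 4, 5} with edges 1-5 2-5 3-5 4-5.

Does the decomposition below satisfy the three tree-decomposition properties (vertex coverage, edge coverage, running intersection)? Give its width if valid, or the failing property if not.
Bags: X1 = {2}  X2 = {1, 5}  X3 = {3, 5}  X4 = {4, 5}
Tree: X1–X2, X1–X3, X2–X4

No — edge (5,2) lies in no bag.

A tree decomposition must satisfy three properties: every vertex lies in some bag; for every edge, both endpoints lie together in some bag; and for every vertex, the bags containing it form a connected subtree. Here edge (5,2) lies in no bag, so the decomposition is invalid.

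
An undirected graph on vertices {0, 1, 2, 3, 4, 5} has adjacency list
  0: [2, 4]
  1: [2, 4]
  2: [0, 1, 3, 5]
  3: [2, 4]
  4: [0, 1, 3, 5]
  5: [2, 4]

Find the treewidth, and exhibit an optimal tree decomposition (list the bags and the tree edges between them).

Each bag holds 3 vertices, so the decomposition has width 2, which upper-bounds the treewidth. For the lower bound, G contains the cycle 5–2–1–4–5, so G is not a forest; only forests have treewidth ≤ 1, hence tw(G) ≥ 2. Therefore the treewidth is 2.

Treewidth 2.
One optimal decomposition is:
Bags: B1 = {2, 4, 5}  B2 = {1, 2, 4}  B3 = {0, 2, 4}  B4 = {2, 3, 4}
Tree: B1–B2, B2–B3, B3–B4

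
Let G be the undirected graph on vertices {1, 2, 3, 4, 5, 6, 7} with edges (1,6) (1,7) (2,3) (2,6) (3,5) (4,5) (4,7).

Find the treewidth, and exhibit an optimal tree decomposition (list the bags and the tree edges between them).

Treewidth 2.
One optimal decomposition is:
Bags: B1 = {1, 4, 7}  B2 = {1, 4, 6}  B3 = {2, 4, 6}  B4 = {2, 3, 4}  B5 = {3, 4, 5}
Tree: B1–B2, B2–B3, B3–B4, B4–B5

Every bag has size at most 3, so the width is 3 − 1 = 2 and tw(G) ≤ 2. Since 4–7–1–6–2–3–5–4 is a cycle in G, G is not acyclic. Forests are exactly the graphs of treewidth ≤ 1, so tw(G) ≥ 2. Hence tw(G) = 2 exactly.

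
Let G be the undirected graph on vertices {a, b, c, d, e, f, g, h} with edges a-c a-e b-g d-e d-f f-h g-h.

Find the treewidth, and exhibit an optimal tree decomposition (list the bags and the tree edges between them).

Treewidth 1.
One such decomposition:
Bags: B1 = {a, c}  B2 = {a, e}  B3 = {d, e}  B4 = {d, f}  B5 = {f, h}  B6 = {g, h}  B7 = {b, g}
Tree: B1–B2, B2–B3, B3–B4, B4–B5, B5–B6, B6–B7

Each bag holds 2 vertices, so the decomposition has width 1, which upper-bounds the treewidth. Any graph with an edge has treewidth ≥ 1, and G has the edge c–a. Combining the bounds, tw(G) = 1.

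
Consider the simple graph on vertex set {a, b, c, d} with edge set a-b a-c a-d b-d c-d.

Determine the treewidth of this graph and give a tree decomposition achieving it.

Each bag holds 3 vertices, so the decomposition has width 2, which upper-bounds the treewidth. On the other hand G contains the 3-clique {a, c, d}. A clique must lie in a single bag of any decomposition, so no decomposition can have width below 2. Therefore the treewidth is 2.

Treewidth 2.
One such decomposition:
Bags: B1 = {a, b, d}  B2 = {a, c, d}
Tree: B1–B2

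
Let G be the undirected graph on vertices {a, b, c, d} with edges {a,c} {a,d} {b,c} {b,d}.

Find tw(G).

2

A width-2 tree decomposition is:
Bags: B1 = {a, b, d}  B2 = {a, b, c}
Tree: B1–B2
Each bag holds 3 vertices, so the decomposition has width 2, which upper-bounds the treewidth. The edges a–d–b–c–a form a cycle, so G is not a tree and its treewidth is at least 2. The upper and lower bounds meet at 2, so that is the treewidth.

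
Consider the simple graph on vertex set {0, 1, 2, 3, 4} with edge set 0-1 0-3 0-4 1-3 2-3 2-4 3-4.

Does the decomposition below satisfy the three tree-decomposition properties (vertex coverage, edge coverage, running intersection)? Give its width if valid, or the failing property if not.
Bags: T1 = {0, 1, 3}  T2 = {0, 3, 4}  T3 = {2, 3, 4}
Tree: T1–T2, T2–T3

Every vertex of G appears in some bag (union = {0, 1, 2, 3, 4}); every edge is covered by a bag; and for each vertex v the set of bags containing v is connected in the bag tree. The decomposition is therefore valid. The largest bag has 3 vertices, so the width is 2.

Yes; width 2.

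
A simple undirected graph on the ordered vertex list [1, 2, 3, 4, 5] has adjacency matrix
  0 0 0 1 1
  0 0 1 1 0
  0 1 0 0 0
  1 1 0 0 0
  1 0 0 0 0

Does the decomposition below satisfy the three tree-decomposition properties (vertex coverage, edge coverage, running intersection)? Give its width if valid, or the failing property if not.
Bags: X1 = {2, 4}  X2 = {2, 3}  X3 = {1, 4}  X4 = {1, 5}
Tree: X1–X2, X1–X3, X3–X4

Checking the three conditions: (i) the bags cover all of {1, 2, 3, 4, 5}; (ii) for each edge, some bag contains both endpoints; (iii) the bags containing any fixed vertex form a subtree. All hold, so the decomposition is valid with width 2 − 1 = 1.

Yes; width 1.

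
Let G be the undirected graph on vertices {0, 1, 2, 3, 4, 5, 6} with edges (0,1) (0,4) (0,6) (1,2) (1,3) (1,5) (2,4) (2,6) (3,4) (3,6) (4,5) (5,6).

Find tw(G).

A width-3 tree decomposition is:
Bags: B1 = {1, 4, 5, 6}  B2 = {1, 3, 4, 6}  B3 = {1, 2, 4, 6}  B4 = {0, 1, 4, 6}
Tree: B1–B2, B2–B3, B3–B4
The largest bag has 4 vertices, giving width 3; this decomposition certifies tw(G) ≤ 3. For the lower bound: the 4 vertex sets {5,6}, {3,4}, {1}, {2} are disjoint, each induces a connected subgraph, and every pair is joined by at least one edge of G. Contracting each set to a single vertex therefore yields K_{4} as a minor, and since treewidth is minor-monotone, tw(G) ≥ tw(K_{4}) = 3. Hence tw(G) = 3 exactly.

3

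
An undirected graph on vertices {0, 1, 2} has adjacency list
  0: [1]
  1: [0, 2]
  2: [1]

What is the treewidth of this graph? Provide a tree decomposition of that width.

Treewidth 1.
One such decomposition:
Bags: B1 = {0, 1}  B2 = {1, 2}
Tree: B1–B2

The largest bag has 2 vertices, giving width 1; this decomposition certifies tw(G) ≤ 1. Any graph with an edge has treewidth ≥ 1, and G has the edge 0–1. The upper and lower bounds meet at 1, so that is the treewidth.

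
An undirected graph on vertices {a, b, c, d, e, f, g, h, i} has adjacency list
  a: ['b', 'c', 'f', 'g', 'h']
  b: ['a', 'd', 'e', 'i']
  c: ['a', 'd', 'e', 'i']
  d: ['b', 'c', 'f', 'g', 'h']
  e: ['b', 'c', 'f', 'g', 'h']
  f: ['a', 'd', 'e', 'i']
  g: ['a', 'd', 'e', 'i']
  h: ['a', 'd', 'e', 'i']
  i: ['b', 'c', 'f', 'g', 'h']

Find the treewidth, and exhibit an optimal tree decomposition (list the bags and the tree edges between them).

Every bag has size at most 5, so the width is 5 − 1 = 4 and tw(G) ≤ 4. For the lower bound: the 5 vertex sets {c,d}, {a,h}, {f,i}, {e}, {g} are disjoint, each induces a connected subgraph, and every pair is joined by at least one edge of G. Contracting each set to a single vertex therefore yields K_{5} as a minor, and since treewidth is minor-monotone, tw(G) ≥ tw(K_{5}) = 4. Therefore the treewidth is 4.

Treewidth 4.
Bags: B1 = {a, c, d, e, i}  B2 = {a, d, e, h, i}  B3 = {a, d, e, f, i}  B4 = {a, d, e, g, i}  B5 = {a, b, d, e, i}
Tree: B1–B2, B2–B3, B3–B4, B4–B5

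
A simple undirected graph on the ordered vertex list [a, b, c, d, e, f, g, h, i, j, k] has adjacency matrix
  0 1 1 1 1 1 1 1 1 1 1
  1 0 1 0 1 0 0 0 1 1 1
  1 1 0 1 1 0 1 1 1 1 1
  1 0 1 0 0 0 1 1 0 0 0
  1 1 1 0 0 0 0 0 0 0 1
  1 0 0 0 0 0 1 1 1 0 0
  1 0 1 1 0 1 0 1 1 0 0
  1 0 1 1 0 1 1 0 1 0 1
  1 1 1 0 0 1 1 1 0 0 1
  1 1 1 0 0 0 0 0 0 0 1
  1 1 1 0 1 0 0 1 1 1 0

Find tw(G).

4

A width-4 tree decomposition is:
Bags: B1 = {a, f, g, h, i}  B2 = {a, c, g, h, i}  B3 = {a, c, h, i, k}  B4 = {a, c, d, g, h}  B5 = {a, b, c, i, k}  B6 = {a, b, c, j, k}  B7 = {a, b, c, e, k}
Tree: B1–B2, B2–B3, B2–B4, B3–B5, B5–B6, B6–B7
Every bag has size at most 5, so the width is 5 − 1 = 4 and tw(G) ≤ 4. For the lower bound, the 5 vertices {a, c, d, g, h} are pairwise adjacent, and any tree decomposition puts a clique entirely inside one bag — forcing width ≥ 4. Combining the bounds, tw(G) = 4.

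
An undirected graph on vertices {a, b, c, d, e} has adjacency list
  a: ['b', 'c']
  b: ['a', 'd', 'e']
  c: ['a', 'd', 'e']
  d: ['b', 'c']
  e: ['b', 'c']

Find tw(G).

A width-2 tree decomposition is:
Bags: B1 = {b, c, d}  B2 = {a, b, c}  B3 = {b, c, e}
Tree: B1–B2, B2–B3
Every bag has size at most 3, so the width is 3 − 1 = 2 and tw(G) ≤ 2. The edges b–d–c–a–b form a cycle, so G is not a tree and its treewidth is at least 2. Therefore the treewidth is 2.

2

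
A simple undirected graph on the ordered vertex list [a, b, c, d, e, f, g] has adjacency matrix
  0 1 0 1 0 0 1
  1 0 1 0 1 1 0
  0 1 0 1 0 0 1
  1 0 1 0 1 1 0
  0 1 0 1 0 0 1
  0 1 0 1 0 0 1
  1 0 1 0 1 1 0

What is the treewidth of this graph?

A width-3 tree decomposition is:
Bags: B1 = {b, c, d, g}  B2 = {b, d, e, g}  B3 = {b, d, f, g}  B4 = {a, b, d, g}
Tree: B1–B2, B2–B3, B3–B4
Each bag holds 4 vertices, so the decomposition has width 3, which upper-bounds the treewidth. For the lower bound: the 4 vertex sets {c,d}, {b,e}, {g}, {f} are disjoint, each induces a connected subgraph, and every pair is joined by at least one edge of G. Contracting each set to a single vertex therefore yields K_{4} as a minor, and since treewidth is minor-monotone, tw(G) ≥ tw(K_{4}) = 3. The upper and lower bounds meet at 3, so that is the treewidth.

3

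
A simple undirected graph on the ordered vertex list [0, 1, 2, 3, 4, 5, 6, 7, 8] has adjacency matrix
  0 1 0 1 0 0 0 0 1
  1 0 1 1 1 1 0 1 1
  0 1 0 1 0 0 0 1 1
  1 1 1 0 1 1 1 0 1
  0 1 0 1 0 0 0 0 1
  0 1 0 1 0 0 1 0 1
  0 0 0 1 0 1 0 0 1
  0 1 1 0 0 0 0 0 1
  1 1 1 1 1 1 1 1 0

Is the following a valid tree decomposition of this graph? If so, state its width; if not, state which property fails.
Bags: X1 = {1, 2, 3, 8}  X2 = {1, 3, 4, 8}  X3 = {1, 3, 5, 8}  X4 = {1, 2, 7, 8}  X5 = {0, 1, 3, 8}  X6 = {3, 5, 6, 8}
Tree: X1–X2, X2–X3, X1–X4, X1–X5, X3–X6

Yes; width 3.

Every vertex of G appears in some bag (union = {0, 1, 2, 3, 4, 5, 6, 7, 8}); every edge is covered by a bag; and for each vertex v the set of bags containing v is connected in the bag tree. The decomposition is therefore valid. The largest bag has 4 vertices, so the width is 3.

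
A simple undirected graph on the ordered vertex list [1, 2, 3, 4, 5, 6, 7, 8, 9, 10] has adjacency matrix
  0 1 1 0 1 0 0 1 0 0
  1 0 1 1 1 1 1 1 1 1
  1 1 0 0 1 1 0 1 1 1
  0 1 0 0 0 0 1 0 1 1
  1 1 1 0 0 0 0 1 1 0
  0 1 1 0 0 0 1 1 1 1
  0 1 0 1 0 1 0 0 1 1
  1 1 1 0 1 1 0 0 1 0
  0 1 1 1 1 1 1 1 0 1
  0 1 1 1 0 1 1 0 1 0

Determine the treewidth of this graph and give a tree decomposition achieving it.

Treewidth 4.
One such decomposition:
Bags: B1 = {2, 3, 6, 9, 10}  B2 = {2, 3, 6, 8, 9}  B3 = {2, 6, 7, 9, 10}  B4 = {2, 3, 5, 8, 9}  B5 = {1, 2, 3, 5, 8}  B6 = {2, 4, 7, 9, 10}
Tree: B1–B2, B1–B3, B2–B4, B4–B5, B3–B6

The largest bag has 5 vertices, giving width 4; this decomposition certifies tw(G) ≤ 4. On the other hand G contains the 5-clique {1, 2, 3, 5, 8}. A clique must lie in a single bag of any decomposition, so no decomposition can have width below 4. Therefore the treewidth is 4.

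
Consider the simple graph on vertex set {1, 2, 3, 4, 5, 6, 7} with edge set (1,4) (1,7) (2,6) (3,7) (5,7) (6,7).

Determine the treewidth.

1

A width-1 tree decomposition is:
Bags: B1 = {6, 7}  B2 = {5, 7}  B3 = {2, 6}  B4 = {1, 7}  B5 = {1, 4}  B6 = {3, 7}
Tree: B1–B2, B1–B3, B1–B4, B4–B5, B4–B6
Each bag holds 2 vertices, so the decomposition has width 1, which upper-bounds the treewidth. G has an edge, so its treewidth is at least 1. The upper and lower bounds meet at 1, so that is the treewidth.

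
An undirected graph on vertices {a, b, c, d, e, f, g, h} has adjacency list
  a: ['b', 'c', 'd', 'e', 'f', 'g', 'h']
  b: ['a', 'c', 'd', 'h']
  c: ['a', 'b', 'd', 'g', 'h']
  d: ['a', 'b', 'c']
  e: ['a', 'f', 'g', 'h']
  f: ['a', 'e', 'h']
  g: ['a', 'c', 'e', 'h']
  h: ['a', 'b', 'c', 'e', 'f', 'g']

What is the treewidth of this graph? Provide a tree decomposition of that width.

Every bag has size at most 4, so the width is 4 − 1 = 3 and tw(G) ≤ 3. For the lower bound, the 4 vertices {a, b, c, d} are pairwise adjacent, and any tree decomposition puts a clique entirely inside one bag — forcing width ≥ 3. The upper and lower bounds meet at 3, so that is the treewidth.

Treewidth 3.
One optimal decomposition is:
Bags: B1 = {a, b, c, h}  B2 = {a, c, g, h}  B3 = {a, b, c, d}  B4 = {a, e, g, h}  B5 = {a, e, f, h}
Tree: B1–B2, B1–B3, B2–B4, B4–B5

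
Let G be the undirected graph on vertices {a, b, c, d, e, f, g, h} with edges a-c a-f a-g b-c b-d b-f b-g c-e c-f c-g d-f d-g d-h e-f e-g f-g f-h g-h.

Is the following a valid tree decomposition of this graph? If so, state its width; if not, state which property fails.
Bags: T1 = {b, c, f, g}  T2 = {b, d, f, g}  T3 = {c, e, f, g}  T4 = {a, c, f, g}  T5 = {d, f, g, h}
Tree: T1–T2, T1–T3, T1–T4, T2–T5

Every vertex of G appears in some bag (union = {a, b, c, d, e, f, g, h}); every edge is covered by a bag; and for each vertex v the set of bags containing v is connected in the bag tree. The decomposition is therefore valid. The largest bag has 4 vertices, so the width is 3.

Yes; width 3.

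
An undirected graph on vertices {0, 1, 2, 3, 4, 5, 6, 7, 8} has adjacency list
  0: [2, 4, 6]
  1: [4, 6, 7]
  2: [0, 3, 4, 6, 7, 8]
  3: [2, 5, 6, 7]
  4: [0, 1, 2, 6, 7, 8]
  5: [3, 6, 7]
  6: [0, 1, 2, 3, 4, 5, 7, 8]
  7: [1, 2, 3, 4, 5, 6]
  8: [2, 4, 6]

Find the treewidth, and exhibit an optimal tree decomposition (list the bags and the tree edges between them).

Each bag holds 4 vertices, so the decomposition has width 3, which upper-bounds the treewidth. On the other hand G contains the 4-clique {1, 4, 6, 7}. A clique must lie in a single bag of any decomposition, so no decomposition can have width below 3. Hence tw(G) = 3 exactly.

Treewidth 3.
One such decomposition:
Bags: B1 = {2, 4, 6, 7}  B2 = {2, 3, 6, 7}  B3 = {2, 4, 6, 8}  B4 = {0, 2, 4, 6}  B5 = {3, 5, 6, 7}  B6 = {1, 4, 6, 7}
Tree: B1–B2, B1–B3, B1–B4, B2–B5, B1–B6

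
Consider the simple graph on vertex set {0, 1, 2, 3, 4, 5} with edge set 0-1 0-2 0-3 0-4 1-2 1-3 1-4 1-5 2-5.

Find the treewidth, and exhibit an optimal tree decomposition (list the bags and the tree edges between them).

The largest bag has 3 vertices, giving width 2; this decomposition certifies tw(G) ≤ 2. Conversely, {0, 1, 2} is a clique of size 3, and the vertices of any clique must share a bag in every tree decomposition; so some bag has ≥ 3 vertices and tw(G) ≥ 2. The upper and lower bounds meet at 2, so that is the treewidth.

Treewidth 2.
One such decomposition:
Bags: B1 = {0, 1, 2}  B2 = {1, 2, 5}  B3 = {0, 1, 4}  B4 = {0, 1, 3}
Tree: B1–B2, B1–B3, B3–B4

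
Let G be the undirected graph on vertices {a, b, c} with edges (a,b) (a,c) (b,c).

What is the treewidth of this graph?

2

A width-2 tree decomposition is:
Bags: B1 = {a, b, c}
Tree: (single bag)
A single bag containing all 3 vertices is trivially a valid decomposition of width 2. For the lower bound, the 3 vertices {a, b, c} are pairwise adjacent, and any tree decomposition puts a clique entirely inside one bag — forcing width ≥ 2. Combining the bounds, tw(G) = 2.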